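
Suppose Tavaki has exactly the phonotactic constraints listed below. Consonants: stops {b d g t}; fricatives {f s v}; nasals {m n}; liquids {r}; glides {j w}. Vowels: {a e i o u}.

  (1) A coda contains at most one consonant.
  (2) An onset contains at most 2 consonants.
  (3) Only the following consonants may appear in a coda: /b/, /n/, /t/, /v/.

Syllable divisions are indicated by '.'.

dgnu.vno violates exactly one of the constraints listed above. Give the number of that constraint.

2

dgnu.vno: syllable 1 onset /dgn/ has 3 consonants (> 2).
This is a violation of constraint 2: "An onset contains at most 2 consonants."
The remaining constraints (1, 3) are satisfied.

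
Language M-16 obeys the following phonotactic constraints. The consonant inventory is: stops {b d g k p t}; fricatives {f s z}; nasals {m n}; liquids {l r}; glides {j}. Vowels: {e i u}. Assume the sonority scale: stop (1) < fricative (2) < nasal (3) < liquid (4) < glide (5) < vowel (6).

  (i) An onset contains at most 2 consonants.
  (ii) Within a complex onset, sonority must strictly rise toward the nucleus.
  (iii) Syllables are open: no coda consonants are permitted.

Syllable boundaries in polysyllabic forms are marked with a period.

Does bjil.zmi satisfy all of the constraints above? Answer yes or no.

no

bjil.zmi — violates constraint (iii): syllable 1 coda /l/ has 1 consonant (> 0) → ill-formed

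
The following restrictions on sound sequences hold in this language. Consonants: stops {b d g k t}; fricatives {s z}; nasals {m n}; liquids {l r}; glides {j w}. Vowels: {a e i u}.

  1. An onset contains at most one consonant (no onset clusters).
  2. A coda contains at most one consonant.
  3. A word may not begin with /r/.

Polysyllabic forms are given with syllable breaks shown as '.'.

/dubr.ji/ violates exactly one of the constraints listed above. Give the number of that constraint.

/dubr.ji/: syllable 1 coda /br/ has 2 consonants (> 1).
This is a violation of constraint 2: "A coda contains at most one consonant."
The remaining constraints (1, 3) are satisfied.

2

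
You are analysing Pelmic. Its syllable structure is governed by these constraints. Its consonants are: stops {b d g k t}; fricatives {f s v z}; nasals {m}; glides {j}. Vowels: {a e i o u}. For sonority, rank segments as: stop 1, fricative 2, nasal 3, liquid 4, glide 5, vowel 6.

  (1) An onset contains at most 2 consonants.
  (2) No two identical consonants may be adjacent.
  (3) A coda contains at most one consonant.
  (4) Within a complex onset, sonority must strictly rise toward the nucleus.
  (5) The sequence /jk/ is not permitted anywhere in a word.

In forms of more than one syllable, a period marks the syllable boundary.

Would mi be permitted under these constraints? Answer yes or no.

mi — σ1 onset /m/, coda /∅/ ok → permitted

yes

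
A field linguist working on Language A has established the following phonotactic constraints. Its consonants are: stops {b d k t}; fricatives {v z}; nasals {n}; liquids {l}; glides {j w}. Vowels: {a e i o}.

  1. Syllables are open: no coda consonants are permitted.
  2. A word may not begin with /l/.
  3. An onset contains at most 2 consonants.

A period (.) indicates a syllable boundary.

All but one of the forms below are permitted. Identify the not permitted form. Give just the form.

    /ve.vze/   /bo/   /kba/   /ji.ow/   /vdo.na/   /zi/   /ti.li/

/ve.vze/ — σ1 onset /v/, coda /∅/ ok; σ2 onset /vz/ (2C), coda /∅/ ok → permitted
/bo/ — σ1 onset /b/, coda /∅/ ok → permitted
/kba/ — σ1 onset /kb/ (2C), coda /∅/ ok → permitted
/ji.ow/ — violates constraint 1: syllable 2 coda /w/ has 1 consonant (> 0) → not permitted
/vdo.na/ — σ1 onset /vd/ (2C), coda /∅/ ok; σ2 onset /n/, coda /∅/ ok → permitted
/zi/ — σ1 onset /z/, coda /∅/ ok → permitted
/ti.li/ — σ1 onset /t/, coda /∅/ ok; σ2 onset /l/, coda /∅/ ok → permitted

/ji.ow/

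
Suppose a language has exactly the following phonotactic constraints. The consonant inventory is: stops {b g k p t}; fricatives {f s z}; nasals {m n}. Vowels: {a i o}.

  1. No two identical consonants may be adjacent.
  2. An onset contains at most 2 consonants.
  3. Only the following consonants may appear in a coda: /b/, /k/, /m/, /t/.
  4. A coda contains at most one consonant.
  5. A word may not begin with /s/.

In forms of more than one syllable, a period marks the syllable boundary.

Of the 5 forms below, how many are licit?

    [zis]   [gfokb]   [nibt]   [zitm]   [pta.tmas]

0

[zis] — violates constraint 3: syllable 1 coda contains /s/, which is not a licensed coda consonant → illicit
[gfokb] — violates constraint 4: syllable 1 coda /kb/ has 2 consonants (> 1) → illicit
[nibt] — violates constraint 4: syllable 1 coda /bt/ has 2 consonants (> 1) → illicit
[zitm] — violates constraint 4: syllable 1 coda /tm/ has 2 consonants (> 1) → illicit
[pta.tmas] — violates constraint 3: syllable 2 coda contains /s/, which is not a licensed coda consonant → illicit
No form is licit → 0.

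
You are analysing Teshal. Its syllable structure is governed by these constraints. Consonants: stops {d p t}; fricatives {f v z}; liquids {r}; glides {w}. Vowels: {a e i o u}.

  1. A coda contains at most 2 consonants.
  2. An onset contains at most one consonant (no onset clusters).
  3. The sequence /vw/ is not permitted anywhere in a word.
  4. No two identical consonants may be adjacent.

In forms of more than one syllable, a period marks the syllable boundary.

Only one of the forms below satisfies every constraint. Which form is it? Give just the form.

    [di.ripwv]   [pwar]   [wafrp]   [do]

[do]

[di.ripwv] — violates constraint 1: syllable 2 coda /pwv/ has 3 consonants (> 2) → illicit
[pwar] — violates constraint 2: syllable 1 onset /pw/ has 2 consonants (> 1) → illicit
[wafrp] — violates constraint 1: syllable 1 coda /frp/ has 3 consonants (> 2) → illicit
[do] — σ1 onset /d/, coda /∅/ ok → licit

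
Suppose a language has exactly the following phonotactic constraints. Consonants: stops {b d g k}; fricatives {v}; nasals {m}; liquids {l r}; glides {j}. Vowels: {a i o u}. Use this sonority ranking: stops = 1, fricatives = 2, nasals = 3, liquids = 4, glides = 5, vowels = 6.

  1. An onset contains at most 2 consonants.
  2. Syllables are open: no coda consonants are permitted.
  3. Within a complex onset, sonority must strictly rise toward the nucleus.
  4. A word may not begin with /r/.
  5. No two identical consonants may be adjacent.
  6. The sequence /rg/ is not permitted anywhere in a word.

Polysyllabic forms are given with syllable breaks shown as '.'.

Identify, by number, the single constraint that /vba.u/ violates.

3

/vba.u/: syllable 1 onset /vb/: /v/ (fricative, 2) → /b/ (stop, 1) does not rise.
This is a violation of constraint 3: "Within a complex onset, sonority must strictly rise toward the nucleus."
The remaining constraints (1, 2, 4, 5, 6) are satisfied.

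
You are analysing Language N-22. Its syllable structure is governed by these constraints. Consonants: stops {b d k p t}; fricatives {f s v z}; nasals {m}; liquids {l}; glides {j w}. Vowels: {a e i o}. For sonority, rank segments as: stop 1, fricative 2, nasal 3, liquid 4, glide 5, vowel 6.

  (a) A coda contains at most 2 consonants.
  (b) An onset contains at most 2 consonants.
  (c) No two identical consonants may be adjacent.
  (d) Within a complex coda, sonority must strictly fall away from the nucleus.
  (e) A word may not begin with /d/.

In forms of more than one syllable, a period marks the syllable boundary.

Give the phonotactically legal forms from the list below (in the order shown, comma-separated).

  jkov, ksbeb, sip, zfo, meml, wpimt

jkov — σ1 onset /jk/ (2C), coda /v/ ok → phonotactically legal
ksbeb — violates constraint (b): syllable 1 onset /ksb/ has 3 consonants (> 2) → phonotactically illegal
sip — σ1 onset /s/, coda /p/ ok → phonotactically legal
zfo — σ1 onset /zf/ (2C), coda /∅/ ok → phonotactically legal
meml — violates constraint (d): syllable 1 coda /ml/: /m/ (nasal, 3) → /l/ (liquid, 4) does not fall → phonotactically illegal
wpimt — σ1 onset /wp/ (2C), coda /mt/ (3→1 falls) ok → phonotactically legal

jkov, sip, zfo, wpimt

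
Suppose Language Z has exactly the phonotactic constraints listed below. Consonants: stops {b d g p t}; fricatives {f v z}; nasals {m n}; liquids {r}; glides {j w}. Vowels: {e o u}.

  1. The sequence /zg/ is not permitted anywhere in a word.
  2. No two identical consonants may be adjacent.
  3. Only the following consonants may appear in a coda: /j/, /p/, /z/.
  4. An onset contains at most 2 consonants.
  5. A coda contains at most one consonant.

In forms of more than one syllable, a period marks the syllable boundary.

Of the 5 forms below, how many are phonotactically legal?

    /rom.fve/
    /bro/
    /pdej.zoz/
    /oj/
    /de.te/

4

/rom.fve/ — violates constraint 3: syllable 1 coda contains /m/, which is not a licensed coda consonant → phonotactically illegal
/bro/ — σ1 onset /br/ (2C), coda /∅/ ok → phonotactically legal
/pdej.zoz/ — σ1 onset /pd/ (2C), coda /j/ ok; σ2 onset /z/, coda /z/ ok → phonotactically legal
/oj/ — σ1 onset /∅/, coda /j/ ok → phonotactically legal
/de.te/ — σ1 onset /d/, coda /∅/ ok; σ2 onset /t/, coda /∅/ ok → phonotactically legal
Phonotactically legal: /bro/, /pdej.zoz/, /oj/, /de.te/ → 4.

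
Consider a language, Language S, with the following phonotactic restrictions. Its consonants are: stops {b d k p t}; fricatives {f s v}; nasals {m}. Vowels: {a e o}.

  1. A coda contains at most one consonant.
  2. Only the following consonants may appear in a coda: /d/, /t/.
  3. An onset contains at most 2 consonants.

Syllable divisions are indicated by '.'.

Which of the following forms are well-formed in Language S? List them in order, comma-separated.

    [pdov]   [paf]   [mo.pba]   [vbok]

[mo.pba]

[pdov] — violates constraint 2: syllable 1 coda contains /v/, which is not a licensed coda consonant → ill-formed
[paf] — violates constraint 2: syllable 1 coda contains /f/, which is not a licensed coda consonant → ill-formed
[mo.pba] — σ1 onset /m/, coda /∅/ ok; σ2 onset /pb/ (2C), coda /∅/ ok → well-formed
[vbok] — violates constraint 2: syllable 1 coda contains /k/, which is not a licensed coda consonant → ill-formed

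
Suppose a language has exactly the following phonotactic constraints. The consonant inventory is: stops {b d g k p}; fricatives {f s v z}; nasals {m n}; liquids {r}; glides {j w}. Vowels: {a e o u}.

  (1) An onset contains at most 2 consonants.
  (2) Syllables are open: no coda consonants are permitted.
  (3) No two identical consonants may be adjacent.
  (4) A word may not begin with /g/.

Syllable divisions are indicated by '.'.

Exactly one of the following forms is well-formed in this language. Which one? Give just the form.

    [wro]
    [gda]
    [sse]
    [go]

[wro] — σ1 onset /wr/ (2C), coda /∅/ ok → well-formed
[gda] — violates constraint 4: word begins with /g/ → ill-formed
[sse] — violates constraint 3: adjacent identical consonants /ss/ → ill-formed
[go] — violates constraint 4: word begins with /g/ → ill-formed

[wro]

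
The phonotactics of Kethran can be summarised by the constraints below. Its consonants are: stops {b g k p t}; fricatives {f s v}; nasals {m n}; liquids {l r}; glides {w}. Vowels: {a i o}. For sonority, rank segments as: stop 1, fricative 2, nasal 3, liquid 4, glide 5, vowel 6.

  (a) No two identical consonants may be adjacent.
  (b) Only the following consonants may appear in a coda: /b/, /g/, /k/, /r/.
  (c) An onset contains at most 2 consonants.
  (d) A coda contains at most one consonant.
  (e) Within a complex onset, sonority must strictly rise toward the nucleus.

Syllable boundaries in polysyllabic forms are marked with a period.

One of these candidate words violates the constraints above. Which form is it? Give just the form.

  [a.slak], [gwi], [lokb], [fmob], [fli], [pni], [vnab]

[a.slak] — σ1 onset /∅/, coda /∅/ ok; σ2 onset /sl/ (2→4 rises), coda /k/ ok → phonotactically legal
[gwi] — σ1 onset /gw/ (1→5 rises), coda /∅/ ok → phonotactically legal
[lokb] — violates constraint (d): syllable 1 coda /kb/ has 2 consonants (> 1) → phonotactically illegal
[fmob] — σ1 onset /fm/ (2→3 rises), coda /b/ ok → phonotactically legal
[fli] — σ1 onset /fl/ (2→4 rises), coda /∅/ ok → phonotactically legal
[pni] — σ1 onset /pn/ (1→3 rises), coda /∅/ ok → phonotactically legal
[vnab] — σ1 onset /vn/ (2→3 rises), coda /b/ ok → phonotactically legal

[lokb]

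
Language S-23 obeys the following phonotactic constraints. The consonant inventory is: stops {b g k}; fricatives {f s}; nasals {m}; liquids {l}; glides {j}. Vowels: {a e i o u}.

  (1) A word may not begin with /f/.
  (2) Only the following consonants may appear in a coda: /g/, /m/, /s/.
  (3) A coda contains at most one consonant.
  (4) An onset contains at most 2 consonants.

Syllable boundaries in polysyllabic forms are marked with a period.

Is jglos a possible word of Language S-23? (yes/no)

jglos — violates constraint 4: syllable 1 onset /jgl/ has 3 consonants (> 2) → ill-formed

no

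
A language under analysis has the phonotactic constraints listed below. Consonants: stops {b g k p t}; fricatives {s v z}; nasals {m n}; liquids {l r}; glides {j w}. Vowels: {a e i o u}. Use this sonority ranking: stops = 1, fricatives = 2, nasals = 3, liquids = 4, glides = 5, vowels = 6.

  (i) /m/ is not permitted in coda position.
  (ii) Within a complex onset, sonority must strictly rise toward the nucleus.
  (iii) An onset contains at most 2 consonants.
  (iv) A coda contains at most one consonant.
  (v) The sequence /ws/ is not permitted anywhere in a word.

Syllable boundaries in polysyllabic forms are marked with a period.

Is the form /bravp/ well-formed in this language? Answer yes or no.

no

/bravp/ — violates constraint (iv): syllable 1 coda /vp/ has 2 consonants (> 1) → ill-formed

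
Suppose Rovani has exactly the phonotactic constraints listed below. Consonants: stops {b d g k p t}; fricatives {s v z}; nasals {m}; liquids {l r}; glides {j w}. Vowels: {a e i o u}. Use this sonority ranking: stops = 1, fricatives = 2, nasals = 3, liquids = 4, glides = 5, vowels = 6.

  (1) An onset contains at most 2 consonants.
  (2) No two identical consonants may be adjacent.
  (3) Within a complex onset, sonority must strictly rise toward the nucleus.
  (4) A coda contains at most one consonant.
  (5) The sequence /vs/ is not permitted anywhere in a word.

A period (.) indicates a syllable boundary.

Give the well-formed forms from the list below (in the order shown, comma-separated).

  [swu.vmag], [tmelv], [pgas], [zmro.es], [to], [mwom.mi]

[swu.vmag], [to]

[swu.vmag] — σ1 onset /sw/ (2→5 rises), coda /∅/ ok; σ2 onset /vm/ (2→3 rises), coda /g/ ok → well-formed
[tmelv] — violates constraint 4: syllable 1 coda /lv/ has 2 consonants (> 1) → ill-formed
[pgas] — violates constraint 3: syllable 1 onset /pg/: /p/ (stop, 1) → /g/ (stop, 1) does not rise → ill-formed
[zmro.es] — violates constraint 1: syllable 1 onset /zmr/ has 3 consonants (> 2) → ill-formed
[to] — σ1 onset /t/, coda /∅/ ok → well-formed
[mwom.mi] — violates constraint 2: adjacent identical consonants /mm/ → ill-formed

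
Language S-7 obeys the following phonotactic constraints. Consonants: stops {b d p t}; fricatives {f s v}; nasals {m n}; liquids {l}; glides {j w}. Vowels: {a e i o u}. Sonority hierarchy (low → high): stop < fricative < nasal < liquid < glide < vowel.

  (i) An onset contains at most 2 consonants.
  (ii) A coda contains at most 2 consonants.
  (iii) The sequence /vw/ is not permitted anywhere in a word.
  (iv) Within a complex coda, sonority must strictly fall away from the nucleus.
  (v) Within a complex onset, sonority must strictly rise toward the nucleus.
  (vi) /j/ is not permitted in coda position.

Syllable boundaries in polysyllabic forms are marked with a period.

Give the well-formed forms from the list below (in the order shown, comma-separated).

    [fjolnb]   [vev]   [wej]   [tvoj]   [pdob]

[fjolnb] — violates constraint (ii): syllable 1 coda /lnb/ has 3 consonants (> 2) → ill-formed
[vev] — σ1 onset /v/, coda /v/ ok → well-formed
[wej] — violates constraint (vi): syllable 1 coda contains /j/ → ill-formed
[tvoj] — violates constraint (vi): syllable 1 coda contains /j/ → ill-formed
[pdob] — violates constraint (v): syllable 1 onset /pd/: /p/ (stop, 1) → /d/ (stop, 1) does not rise → ill-formed

[vev]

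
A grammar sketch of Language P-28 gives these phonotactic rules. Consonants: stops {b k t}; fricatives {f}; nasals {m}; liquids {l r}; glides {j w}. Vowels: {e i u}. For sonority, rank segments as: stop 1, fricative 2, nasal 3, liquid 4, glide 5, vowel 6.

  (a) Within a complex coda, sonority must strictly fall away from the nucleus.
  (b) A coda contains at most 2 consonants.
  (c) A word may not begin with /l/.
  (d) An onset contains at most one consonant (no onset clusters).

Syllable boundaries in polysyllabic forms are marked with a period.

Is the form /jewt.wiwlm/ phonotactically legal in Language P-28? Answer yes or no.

/jewt.wiwlm/ — violates constraint (b): syllable 2 coda /wlm/ has 3 consonants (> 2) → phonotactically illegal

no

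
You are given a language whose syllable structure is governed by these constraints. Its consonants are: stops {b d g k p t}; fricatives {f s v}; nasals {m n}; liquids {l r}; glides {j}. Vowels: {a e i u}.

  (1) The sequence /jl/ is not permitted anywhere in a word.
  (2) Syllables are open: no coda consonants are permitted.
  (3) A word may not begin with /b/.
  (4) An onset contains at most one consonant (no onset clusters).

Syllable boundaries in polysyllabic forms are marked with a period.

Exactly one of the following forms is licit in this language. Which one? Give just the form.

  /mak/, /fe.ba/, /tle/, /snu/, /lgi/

/mak/ — violates constraint 2: syllable 1 coda /k/ has 1 consonant (> 0) → illicit
/fe.ba/ — σ1 onset /f/, coda /∅/ ok; σ2 onset /b/, coda /∅/ ok → licit
/tle/ — violates constraint 4: syllable 1 onset /tl/ has 2 consonants (> 1) → illicit
/snu/ — violates constraint 4: syllable 1 onset /sn/ has 2 consonants (> 1) → illicit
/lgi/ — violates constraint 4: syllable 1 onset /lg/ has 2 consonants (> 1) → illicit

/fe.ba/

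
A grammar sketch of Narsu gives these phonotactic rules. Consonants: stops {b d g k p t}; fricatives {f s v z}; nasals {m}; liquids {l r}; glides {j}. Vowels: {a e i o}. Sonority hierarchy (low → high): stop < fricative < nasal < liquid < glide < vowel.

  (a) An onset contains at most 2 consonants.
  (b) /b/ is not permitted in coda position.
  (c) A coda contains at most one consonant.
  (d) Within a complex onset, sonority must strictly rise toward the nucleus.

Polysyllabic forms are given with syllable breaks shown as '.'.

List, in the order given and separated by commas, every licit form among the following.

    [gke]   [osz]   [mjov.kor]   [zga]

[mjov.kor]

[gke] — violates constraint (d): syllable 1 onset /gk/: /g/ (stop, 1) → /k/ (stop, 1) does not rise → illicit
[osz] — violates constraint (c): syllable 1 coda /sz/ has 2 consonants (> 1) → illicit
[mjov.kor] — σ1 onset /mj/ (3→5 rises), coda /v/ ok; σ2 onset /k/, coda /r/ ok → licit
[zga] — violates constraint (d): syllable 1 onset /zg/: /z/ (fricative, 2) → /g/ (stop, 1) does not rise → illicit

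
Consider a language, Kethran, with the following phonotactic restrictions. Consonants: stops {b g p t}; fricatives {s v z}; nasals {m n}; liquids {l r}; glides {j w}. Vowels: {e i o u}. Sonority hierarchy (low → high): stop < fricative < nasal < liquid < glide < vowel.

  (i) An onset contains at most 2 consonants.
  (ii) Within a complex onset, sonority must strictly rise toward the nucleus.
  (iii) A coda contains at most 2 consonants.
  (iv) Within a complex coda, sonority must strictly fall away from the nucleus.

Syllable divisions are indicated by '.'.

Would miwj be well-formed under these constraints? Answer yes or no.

miwj — violates constraint (iv): syllable 1 coda /wj/: /w/ (glide, 5) → /j/ (glide, 5) does not fall → ill-formed

no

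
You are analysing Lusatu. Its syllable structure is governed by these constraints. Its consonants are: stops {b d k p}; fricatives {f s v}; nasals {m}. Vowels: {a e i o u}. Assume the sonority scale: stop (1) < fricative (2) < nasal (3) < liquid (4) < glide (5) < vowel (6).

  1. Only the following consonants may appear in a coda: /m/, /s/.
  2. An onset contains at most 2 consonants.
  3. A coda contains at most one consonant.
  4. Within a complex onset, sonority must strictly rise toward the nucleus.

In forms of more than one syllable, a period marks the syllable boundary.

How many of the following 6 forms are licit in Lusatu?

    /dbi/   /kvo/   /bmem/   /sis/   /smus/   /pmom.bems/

/dbi/ — violates constraint 4: syllable 1 onset /db/: /d/ (stop, 1) → /b/ (stop, 1) does not rise → illicit
/kvo/ — σ1 onset /kv/ (1→2 rises), coda /∅/ ok → licit
/bmem/ — σ1 onset /bm/ (1→3 rises), coda /m/ ok → licit
/sis/ — σ1 onset /s/, coda /s/ ok → licit
/smus/ — σ1 onset /sm/ (2→3 rises), coda /s/ ok → licit
/pmom.bems/ — violates constraint 3: syllable 2 coda /ms/ has 2 consonants (> 1) → illicit
Licit: /kvo/, /bmem/, /sis/, /smus/ → 4.

4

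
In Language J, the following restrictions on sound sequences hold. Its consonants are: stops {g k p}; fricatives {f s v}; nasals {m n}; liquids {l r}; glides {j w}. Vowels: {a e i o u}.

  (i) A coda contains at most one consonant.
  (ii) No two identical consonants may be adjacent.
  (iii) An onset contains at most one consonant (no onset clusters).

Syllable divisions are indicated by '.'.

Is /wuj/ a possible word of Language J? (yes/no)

/wuj/ — σ1 onset /w/, coda /j/ ok → licit

yes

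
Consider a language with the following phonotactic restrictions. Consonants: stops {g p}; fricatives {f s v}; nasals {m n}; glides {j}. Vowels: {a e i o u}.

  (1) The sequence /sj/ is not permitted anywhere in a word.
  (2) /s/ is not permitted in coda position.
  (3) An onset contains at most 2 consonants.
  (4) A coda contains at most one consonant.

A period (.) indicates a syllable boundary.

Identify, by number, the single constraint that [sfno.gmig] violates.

3

[sfno.gmig]: syllable 1 onset /sfn/ has 3 consonants (> 2).
This is a violation of constraint 3: "An onset contains at most 2 consonants."
The remaining constraints (1, 2, 4) are satisfied.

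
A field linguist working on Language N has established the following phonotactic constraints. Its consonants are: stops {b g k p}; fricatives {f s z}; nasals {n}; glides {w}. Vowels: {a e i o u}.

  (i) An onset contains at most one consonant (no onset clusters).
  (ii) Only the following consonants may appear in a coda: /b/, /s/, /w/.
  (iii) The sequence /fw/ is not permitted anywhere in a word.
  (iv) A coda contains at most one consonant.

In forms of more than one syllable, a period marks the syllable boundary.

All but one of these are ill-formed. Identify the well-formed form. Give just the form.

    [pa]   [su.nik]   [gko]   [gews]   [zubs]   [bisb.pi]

[pa] — σ1 onset /p/, coda /∅/ ok → well-formed
[su.nik] — violates constraint (ii): syllable 2 coda contains /k/, which is not a licensed coda consonant → ill-formed
[gko] — violates constraint (i): syllable 1 onset /gk/ has 2 consonants (> 1) → ill-formed
[gews] — violates constraint (iv): syllable 1 coda /ws/ has 2 consonants (> 1) → ill-formed
[zubs] — violates constraint (iv): syllable 1 coda /bs/ has 2 consonants (> 1) → ill-formed
[bisb.pi] — violates constraint (iv): syllable 1 coda /sb/ has 2 consonants (> 1) → ill-formed

[pa]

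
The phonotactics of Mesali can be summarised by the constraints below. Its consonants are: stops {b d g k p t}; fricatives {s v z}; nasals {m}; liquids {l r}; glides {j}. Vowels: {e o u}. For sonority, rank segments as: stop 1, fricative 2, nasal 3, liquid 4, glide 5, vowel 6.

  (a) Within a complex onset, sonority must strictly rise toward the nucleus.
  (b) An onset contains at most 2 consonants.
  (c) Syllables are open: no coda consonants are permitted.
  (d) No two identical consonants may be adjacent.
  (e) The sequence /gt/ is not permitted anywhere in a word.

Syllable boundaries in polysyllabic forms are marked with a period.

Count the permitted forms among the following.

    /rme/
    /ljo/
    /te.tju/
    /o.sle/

/rme/ — violates constraint (a): syllable 1 onset /rm/: /r/ (liquid, 4) → /m/ (nasal, 3) does not rise → not permitted
/ljo/ — σ1 onset /lj/ (4→5 rises), coda /∅/ ok → permitted
/te.tju/ — σ1 onset /t/, coda /∅/ ok; σ2 onset /tj/ (1→5 rises), coda /∅/ ok → permitted
/o.sle/ — σ1 onset /∅/, coda /∅/ ok; σ2 onset /sl/ (2→4 rises), coda /∅/ ok → permitted
Permitted: /ljo/, /te.tju/, /o.sle/ → 3.

3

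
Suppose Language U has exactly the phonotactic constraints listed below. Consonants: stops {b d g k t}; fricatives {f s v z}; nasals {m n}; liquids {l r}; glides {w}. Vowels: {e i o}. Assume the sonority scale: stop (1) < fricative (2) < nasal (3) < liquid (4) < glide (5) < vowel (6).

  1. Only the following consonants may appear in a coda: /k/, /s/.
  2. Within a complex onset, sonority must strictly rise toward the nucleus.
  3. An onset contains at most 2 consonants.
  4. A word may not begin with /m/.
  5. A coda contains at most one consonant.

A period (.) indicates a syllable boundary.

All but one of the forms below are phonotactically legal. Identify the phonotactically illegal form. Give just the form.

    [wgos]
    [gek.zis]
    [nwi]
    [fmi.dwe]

[wgos] — violates constraint 2: syllable 1 onset /wg/: /w/ (glide, 5) → /g/ (stop, 1) does not rise → phonotactically illegal
[gek.zis] — σ1 onset /g/, coda /k/ ok; σ2 onset /z/, coda /s/ ok → phonotactically legal
[nwi] — σ1 onset /nw/ (3→5 rises), coda /∅/ ok → phonotactically legal
[fmi.dwe] — σ1 onset /fm/ (2→3 rises), coda /∅/ ok; σ2 onset /dw/ (1→5 rises), coda /∅/ ok → phonotactically legal

[wgos]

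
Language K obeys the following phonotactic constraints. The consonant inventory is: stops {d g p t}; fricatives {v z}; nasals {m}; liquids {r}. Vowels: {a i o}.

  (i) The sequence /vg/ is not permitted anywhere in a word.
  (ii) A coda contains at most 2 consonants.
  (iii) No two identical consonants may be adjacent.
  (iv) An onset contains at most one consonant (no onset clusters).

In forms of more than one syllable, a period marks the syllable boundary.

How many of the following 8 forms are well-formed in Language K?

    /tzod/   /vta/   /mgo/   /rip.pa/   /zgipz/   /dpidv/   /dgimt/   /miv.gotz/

/tzod/ — violates constraint (iv): syllable 1 onset /tz/ has 2 consonants (> 1) → ill-formed
/vta/ — violates constraint (iv): syllable 1 onset /vt/ has 2 consonants (> 1) → ill-formed
/mgo/ — violates constraint (iv): syllable 1 onset /mg/ has 2 consonants (> 1) → ill-formed
/rip.pa/ — violates constraint (iii): adjacent identical consonants /pp/ → ill-formed
/zgipz/ — violates constraint (iv): syllable 1 onset /zg/ has 2 consonants (> 1) → ill-formed
/dpidv/ — violates constraint (iv): syllable 1 onset /dp/ has 2 consonants (> 1) → ill-formed
/dgimt/ — violates constraint (iv): syllable 1 onset /dg/ has 2 consonants (> 1) → ill-formed
/miv.gotz/ — violates constraint (i): contains banned sequence /vg/ → ill-formed
No form is well-formed → 0.

0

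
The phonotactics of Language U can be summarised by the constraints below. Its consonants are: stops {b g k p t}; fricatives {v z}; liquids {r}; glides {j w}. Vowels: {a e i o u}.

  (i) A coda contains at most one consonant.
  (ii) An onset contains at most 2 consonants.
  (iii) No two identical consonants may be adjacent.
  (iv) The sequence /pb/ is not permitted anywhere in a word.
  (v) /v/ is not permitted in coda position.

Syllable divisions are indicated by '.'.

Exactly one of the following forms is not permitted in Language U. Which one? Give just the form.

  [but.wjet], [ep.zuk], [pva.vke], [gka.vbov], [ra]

[but.wjet] — σ1 onset /b/, coda /t/ ok; σ2 onset /wj/ (2C), coda /t/ ok → permitted
[ep.zuk] — σ1 onset /∅/, coda /p/ ok; σ2 onset /z/, coda /k/ ok → permitted
[pva.vke] — σ1 onset /pv/ (2C), coda /∅/ ok; σ2 onset /vk/ (2C), coda /∅/ ok → permitted
[gka.vbov] — violates constraint (v): syllable 2 coda contains /v/ → not permitted
[ra] — σ1 onset /r/, coda /∅/ ok → permitted

[gka.vbov]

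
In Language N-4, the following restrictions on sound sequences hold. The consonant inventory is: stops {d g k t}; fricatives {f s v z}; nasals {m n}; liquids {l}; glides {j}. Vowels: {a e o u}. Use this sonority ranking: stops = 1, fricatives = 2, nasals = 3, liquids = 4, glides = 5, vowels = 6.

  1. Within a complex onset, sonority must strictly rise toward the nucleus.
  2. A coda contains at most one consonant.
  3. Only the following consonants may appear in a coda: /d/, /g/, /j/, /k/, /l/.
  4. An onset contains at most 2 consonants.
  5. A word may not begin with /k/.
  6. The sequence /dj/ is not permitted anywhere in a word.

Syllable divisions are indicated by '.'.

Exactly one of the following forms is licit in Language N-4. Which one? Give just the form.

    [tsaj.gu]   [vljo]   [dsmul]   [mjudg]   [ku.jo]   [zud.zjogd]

[tsaj.gu]

[tsaj.gu] — σ1 onset /ts/ (1→2 rises), coda /j/ ok; σ2 onset /g/, coda /∅/ ok → licit
[vljo] — violates constraint 4: syllable 1 onset /vlj/ has 3 consonants (> 2) → illicit
[dsmul] — violates constraint 4: syllable 1 onset /dsm/ has 3 consonants (> 2) → illicit
[mjudg] — violates constraint 2: syllable 1 coda /dg/ has 2 consonants (> 1) → illicit
[ku.jo] — violates constraint 5: word begins with /k/ → illicit
[zud.zjogd] — violates constraint 2: syllable 2 coda /gd/ has 2 consonants (> 1) → illicit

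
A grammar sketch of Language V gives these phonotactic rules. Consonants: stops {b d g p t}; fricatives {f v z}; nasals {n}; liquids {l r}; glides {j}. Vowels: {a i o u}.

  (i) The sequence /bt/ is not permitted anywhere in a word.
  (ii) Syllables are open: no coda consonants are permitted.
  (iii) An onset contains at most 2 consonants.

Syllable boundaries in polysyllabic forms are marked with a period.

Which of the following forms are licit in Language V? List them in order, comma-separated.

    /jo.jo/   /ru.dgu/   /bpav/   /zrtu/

/jo.jo/ — σ1 onset /j/, coda /∅/ ok; σ2 onset /j/, coda /∅/ ok → licit
/ru.dgu/ — σ1 onset /r/, coda /∅/ ok; σ2 onset /dg/ (2C), coda /∅/ ok → licit
/bpav/ — violates constraint (ii): syllable 1 coda /v/ has 1 consonant (> 0) → illicit
/zrtu/ — violates constraint (iii): syllable 1 onset /zrt/ has 3 consonants (> 2) → illicit

/jo.jo/, /ru.dgu/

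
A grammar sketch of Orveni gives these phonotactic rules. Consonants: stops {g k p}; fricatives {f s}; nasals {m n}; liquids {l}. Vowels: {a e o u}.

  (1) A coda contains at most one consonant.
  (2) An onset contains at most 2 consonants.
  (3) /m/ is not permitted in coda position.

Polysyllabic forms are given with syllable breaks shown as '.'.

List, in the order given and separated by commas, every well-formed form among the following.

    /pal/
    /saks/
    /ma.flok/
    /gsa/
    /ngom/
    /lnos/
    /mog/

/pal/ — σ1 onset /p/, coda /l/ ok → well-formed
/saks/ — violates constraint 1: syllable 1 coda /ks/ has 2 consonants (> 1) → ill-formed
/ma.flok/ — σ1 onset /m/, coda /∅/ ok; σ2 onset /fl/ (2C), coda /k/ ok → well-formed
/gsa/ — σ1 onset /gs/ (2C), coda /∅/ ok → well-formed
/ngom/ — violates constraint 3: syllable 1 coda contains /m/ → ill-formed
/lnos/ — σ1 onset /ln/ (2C), coda /s/ ok → well-formed
/mog/ — σ1 onset /m/, coda /g/ ok → well-formed

/pal/, /ma.flok/, /gsa/, /lnos/, /mog/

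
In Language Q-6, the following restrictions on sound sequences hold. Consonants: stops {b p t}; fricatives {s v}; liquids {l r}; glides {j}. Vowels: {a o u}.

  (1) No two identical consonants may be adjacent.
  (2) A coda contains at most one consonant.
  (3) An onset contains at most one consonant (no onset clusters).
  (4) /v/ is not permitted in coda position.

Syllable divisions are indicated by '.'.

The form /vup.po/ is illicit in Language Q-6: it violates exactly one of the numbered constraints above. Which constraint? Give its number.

/vup.po/: adjacent identical consonants /pp/.
This is a violation of constraint 1: "No two identical consonants may be adjacent."
The remaining constraints (2, 3, 4) are satisfied.

1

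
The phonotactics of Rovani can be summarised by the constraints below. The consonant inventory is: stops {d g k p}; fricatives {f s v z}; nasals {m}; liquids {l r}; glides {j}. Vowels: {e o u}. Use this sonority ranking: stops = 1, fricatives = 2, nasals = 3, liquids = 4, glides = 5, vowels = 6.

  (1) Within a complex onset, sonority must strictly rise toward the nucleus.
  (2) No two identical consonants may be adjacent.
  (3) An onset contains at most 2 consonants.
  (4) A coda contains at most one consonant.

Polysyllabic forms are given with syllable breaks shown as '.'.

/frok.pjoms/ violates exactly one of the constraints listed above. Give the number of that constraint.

4

/frok.pjoms/: syllable 2 coda /ms/ has 2 consonants (> 1).
This is a violation of constraint 4: "A coda contains at most one consonant."
The remaining constraints (1, 2, 3) are satisfied.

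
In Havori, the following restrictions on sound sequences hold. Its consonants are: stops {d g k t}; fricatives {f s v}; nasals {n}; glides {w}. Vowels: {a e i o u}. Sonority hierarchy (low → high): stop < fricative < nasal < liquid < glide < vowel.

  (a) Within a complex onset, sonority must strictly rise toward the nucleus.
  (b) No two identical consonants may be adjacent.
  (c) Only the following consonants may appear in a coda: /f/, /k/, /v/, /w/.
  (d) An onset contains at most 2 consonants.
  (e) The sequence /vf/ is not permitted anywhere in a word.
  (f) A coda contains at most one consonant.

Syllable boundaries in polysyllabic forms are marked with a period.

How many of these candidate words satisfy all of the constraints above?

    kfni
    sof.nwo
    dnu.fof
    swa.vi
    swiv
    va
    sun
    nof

kfni — violates constraint (d): syllable 1 onset /kfn/ has 3 consonants (> 2) → illicit
sof.nwo — σ1 onset /s/, coda /f/ ok; σ2 onset /nw/ (3→5 rises), coda /∅/ ok → licit
dnu.fof — σ1 onset /dn/ (1→3 rises), coda /∅/ ok; σ2 onset /f/, coda /f/ ok → licit
swa.vi — σ1 onset /sw/ (2→5 rises), coda /∅/ ok; σ2 onset /v/, coda /∅/ ok → licit
swiv — σ1 onset /sw/ (2→5 rises), coda /v/ ok → licit
va — σ1 onset /v/, coda /∅/ ok → licit
sun — violates constraint (c): syllable 1 coda contains /n/, which is not a licensed coda consonant → illicit
nof — σ1 onset /n/, coda /f/ ok → licit
Licit: sof.nwo, dnu.fof, swa.vi, swiv, va, nof → 6.

6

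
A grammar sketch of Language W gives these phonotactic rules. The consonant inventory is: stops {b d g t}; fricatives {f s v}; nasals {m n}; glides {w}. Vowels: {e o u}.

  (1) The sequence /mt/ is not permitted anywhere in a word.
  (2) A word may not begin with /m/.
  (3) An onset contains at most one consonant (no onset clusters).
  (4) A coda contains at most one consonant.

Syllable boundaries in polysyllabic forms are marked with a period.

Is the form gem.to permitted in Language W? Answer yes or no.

gem.to — violates constraint 1: contains banned sequence /mt/ → not permitted

no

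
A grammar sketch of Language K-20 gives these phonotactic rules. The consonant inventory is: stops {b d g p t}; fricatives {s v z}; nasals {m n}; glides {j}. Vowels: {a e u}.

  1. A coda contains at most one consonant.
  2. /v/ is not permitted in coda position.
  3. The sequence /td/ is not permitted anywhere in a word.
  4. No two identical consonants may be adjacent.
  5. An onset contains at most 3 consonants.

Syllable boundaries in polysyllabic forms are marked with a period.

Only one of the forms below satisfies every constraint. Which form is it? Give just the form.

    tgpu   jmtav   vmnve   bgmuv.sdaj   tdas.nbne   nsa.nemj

tgpu

tgpu — σ1 onset /tgp/ (3C), coda /∅/ ok → phonotactically legal
jmtav — violates constraint 2: syllable 1 coda contains /v/ → phonotactically illegal
vmnve — violates constraint 5: syllable 1 onset /vmnv/ has 4 consonants (> 3) → phonotactically illegal
bgmuv.sdaj — violates constraint 2: syllable 1 coda contains /v/ → phonotactically illegal
tdas.nbne — violates constraint 3: contains banned sequence /td/ → phonotactically illegal
nsa.nemj — violates constraint 1: syllable 2 coda /mj/ has 2 consonants (> 1) → phonotactically illegal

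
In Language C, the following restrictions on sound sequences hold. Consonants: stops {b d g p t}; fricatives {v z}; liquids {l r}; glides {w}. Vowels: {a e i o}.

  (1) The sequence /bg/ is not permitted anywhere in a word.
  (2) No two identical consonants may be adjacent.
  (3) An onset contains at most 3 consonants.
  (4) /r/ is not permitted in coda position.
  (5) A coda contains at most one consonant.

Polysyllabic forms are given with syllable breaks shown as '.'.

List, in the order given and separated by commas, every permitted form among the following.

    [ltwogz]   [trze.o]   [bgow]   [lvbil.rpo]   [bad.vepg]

[trze.o], [lvbil.rpo]

[ltwogz] — violates constraint 5: syllable 1 coda /gz/ has 2 consonants (> 1) → not permitted
[trze.o] — σ1 onset /trz/ (3C), coda /∅/ ok; σ2 onset /∅/, coda /∅/ ok → permitted
[bgow] — violates constraint 1: contains banned sequence /bg/ → not permitted
[lvbil.rpo] — σ1 onset /lvb/ (3C), coda /l/ ok; σ2 onset /rp/ (2C), coda /∅/ ok → permitted
[bad.vepg] — violates constraint 5: syllable 2 coda /pg/ has 2 consonants (> 1) → not permitted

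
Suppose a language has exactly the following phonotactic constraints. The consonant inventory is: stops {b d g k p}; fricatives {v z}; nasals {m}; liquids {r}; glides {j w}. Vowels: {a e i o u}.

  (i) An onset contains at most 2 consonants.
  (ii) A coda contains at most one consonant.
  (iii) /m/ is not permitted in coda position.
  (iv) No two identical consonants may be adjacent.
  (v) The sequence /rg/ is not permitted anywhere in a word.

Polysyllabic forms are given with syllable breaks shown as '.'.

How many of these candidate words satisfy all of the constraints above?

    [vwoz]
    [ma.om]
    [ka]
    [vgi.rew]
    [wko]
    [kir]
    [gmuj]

6

[vwoz] — σ1 onset /vw/ (2C), coda /z/ ok → well-formed
[ma.om] — violates constraint (iii): syllable 2 coda contains /m/ → ill-formed
[ka] — σ1 onset /k/, coda /∅/ ok → well-formed
[vgi.rew] — σ1 onset /vg/ (2C), coda /∅/ ok; σ2 onset /r/, coda /w/ ok → well-formed
[wko] — σ1 onset /wk/ (2C), coda /∅/ ok → well-formed
[kir] — σ1 onset /k/, coda /r/ ok → well-formed
[gmuj] — σ1 onset /gm/ (2C), coda /j/ ok → well-formed
Well-formed: [vwoz], [ka], [vgi.rew], [wko], [kir], [gmuj] → 6.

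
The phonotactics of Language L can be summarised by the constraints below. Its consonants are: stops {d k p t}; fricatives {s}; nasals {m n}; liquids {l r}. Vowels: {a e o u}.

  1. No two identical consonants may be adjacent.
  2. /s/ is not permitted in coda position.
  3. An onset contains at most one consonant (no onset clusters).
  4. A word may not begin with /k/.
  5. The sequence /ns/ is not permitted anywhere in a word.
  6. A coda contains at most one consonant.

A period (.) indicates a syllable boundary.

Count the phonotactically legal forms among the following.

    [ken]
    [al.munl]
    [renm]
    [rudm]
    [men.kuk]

1

[ken] — violates constraint 4: word begins with /k/ → phonotactically illegal
[al.munl] — violates constraint 6: syllable 2 coda /nl/ has 2 consonants (> 1) → phonotactically illegal
[renm] — violates constraint 6: syllable 1 coda /nm/ has 2 consonants (> 1) → phonotactically illegal
[rudm] — violates constraint 6: syllable 1 coda /dm/ has 2 consonants (> 1) → phonotactically illegal
[men.kuk] — σ1 onset /m/, coda /n/ ok; σ2 onset /k/, coda /k/ ok → phonotactically legal
Phonotactically legal: [men.kuk] → 1.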